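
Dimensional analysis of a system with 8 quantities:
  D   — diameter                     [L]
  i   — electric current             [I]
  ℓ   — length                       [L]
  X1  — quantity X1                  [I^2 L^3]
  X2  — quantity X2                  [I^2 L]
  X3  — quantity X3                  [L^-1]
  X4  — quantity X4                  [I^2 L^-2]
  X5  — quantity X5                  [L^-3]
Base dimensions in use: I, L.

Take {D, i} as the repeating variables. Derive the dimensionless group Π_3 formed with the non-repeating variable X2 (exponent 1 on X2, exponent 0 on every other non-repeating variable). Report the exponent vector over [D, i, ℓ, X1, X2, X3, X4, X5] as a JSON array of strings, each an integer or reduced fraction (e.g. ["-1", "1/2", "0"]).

["-1", "-2", "0", "0", "1", "0", "0", "0"]

Write exponents as rows I,L / cols D,i,ℓ,X1,X2,X3,X4,X5:
  I: [ 0  1  0  2  2  0  2  0]
  L: [ 1  0  1  3  1 -1 -2 -3]
Echelon form has 2 nonzero rows (pivots: D,i)
Repeat: D,i; free: ℓ,X1,X2,X3,X4,X5
RREF:
  r0: [   1    0    1    3    1   -1   -2   -3]
  r1: [   0    1    0    2    2    0    2    0]
Fix exponent of X2 at 1, ℓ at 0, X1 at 0, X3 at 0, X4 at 0, X5 at 0; solve each RREF row for its pivot's exponent:
  r0: exp(D) + (1)·1 = 0 ⇒ exp(D) = -1
  r1: exp(i) + (2)·1 = 0 ⇒ exp(i) = -2
Π_3 = D^-1 · i^-2 · X2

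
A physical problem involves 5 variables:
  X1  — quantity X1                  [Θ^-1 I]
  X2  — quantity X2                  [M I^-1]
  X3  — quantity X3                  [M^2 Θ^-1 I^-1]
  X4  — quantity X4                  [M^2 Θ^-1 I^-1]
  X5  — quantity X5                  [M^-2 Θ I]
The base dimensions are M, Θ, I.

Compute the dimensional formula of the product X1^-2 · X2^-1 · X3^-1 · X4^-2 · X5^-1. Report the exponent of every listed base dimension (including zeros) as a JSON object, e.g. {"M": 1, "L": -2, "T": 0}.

Dimensional matrix (M×Θ×I by X1×X2×X3×X4×X5):
  M: [ 0  1  2  2 -2]
  Θ: [-1  0 -1 -1  1]
  I: [ 1 -1 -1 -1  1]
  [M]: (-2)·0+(-1)·1+(-1)·2+(-2)·2+(-1)·-2 = -5
  [Θ]: (-2)·-1+(-1)·0+(-1)·-1+(-2)·-1+(-1)·1 = 4
  [I]: (-2)·1+(-1)·-1+(-1)·-1+(-2)·-1+(-1)·1 = 1
⇒ M^-5 Θ^4 I

{"M": -5, "Θ": 4, "I": 1}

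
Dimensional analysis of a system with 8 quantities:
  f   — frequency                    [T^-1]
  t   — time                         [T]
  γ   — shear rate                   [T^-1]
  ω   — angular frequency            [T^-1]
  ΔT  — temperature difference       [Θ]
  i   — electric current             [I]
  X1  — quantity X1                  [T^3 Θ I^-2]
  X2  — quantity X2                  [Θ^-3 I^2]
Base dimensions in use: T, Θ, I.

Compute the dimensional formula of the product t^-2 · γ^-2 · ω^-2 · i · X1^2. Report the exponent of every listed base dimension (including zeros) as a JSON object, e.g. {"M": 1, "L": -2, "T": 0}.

{"T": 8, "Θ": 2, "I": -3}

Write exponents as rows T,Θ,I / cols f,t,γ,ω,ΔT,i,X1,X2:
  T: [-1  1 -1 -1  0  0  3  0]
  Θ: [ 0  0  0  0  1  0  1 -3]
  I: [ 0  0  0  0  0  1 -2  2]
  [T]: (-2)·1+(-2)·-1+(-2)·-1+(1)·0+(2)·3 = 8
  [Θ]: (-2)·0+(-2)·0+(-2)·0+(1)·0+(2)·1 = 2
  [I]: (-2)·0+(-2)·0+(-2)·0+(1)·1+(2)·-2 = -3
⇒ T^8 Θ^2 I^-3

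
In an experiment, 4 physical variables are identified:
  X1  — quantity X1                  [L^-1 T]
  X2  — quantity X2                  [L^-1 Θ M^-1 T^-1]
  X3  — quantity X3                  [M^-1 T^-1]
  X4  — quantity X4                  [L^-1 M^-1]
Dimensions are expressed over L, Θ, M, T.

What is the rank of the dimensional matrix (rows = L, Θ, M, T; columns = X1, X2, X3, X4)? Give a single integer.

3

Dimensional matrix (L×Θ×M×T by X1×X2×X3×X4):
  L: [-1 -1  0 -1]
  Θ: [ 0  1  0  0]
  M: [ 0 -1 -1 -1]
  T: [ 1 -1 -1  0]
Row reduction gives pivot columns X1,X2,X3; rank = 3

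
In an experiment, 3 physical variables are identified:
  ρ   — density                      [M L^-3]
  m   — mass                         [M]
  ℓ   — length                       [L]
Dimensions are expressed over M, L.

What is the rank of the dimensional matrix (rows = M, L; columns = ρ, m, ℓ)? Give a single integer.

2

Exponent matrix [M,L] × [ρ,m,ℓ]:
  M: [ 1  1  0]
  L: [-3  0  1]
Row reduction gives pivot columns ρ,m; rank = 2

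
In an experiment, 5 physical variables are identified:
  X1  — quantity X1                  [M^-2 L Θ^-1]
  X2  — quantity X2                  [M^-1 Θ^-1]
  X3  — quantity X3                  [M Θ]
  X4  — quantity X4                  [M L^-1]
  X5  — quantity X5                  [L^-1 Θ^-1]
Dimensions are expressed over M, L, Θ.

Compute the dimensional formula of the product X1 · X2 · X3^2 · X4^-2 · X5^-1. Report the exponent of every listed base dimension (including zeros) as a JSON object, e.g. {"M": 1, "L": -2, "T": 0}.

Dimensional matrix (M×L×Θ by X1×X2×X3×X4×X5):
  M: [-2 -1  1  1  0]
  L: [ 1  0  0 -1 -1]
  Θ: [-1 -1  1  0 -1]
  [M]: (1)·-2+(1)·-1+(2)·1+(-2)·1+(-1)·0 = -3
  [L]: (1)·1+(1)·0+(2)·0+(-2)·-1+(-1)·-1 = 4
  [Θ]: (1)·-1+(1)·-1+(2)·1+(-2)·0+(-1)·-1 = 1
⇒ M^-3 L^4 Θ

{"M": -3, "L": 4, "Θ": 1}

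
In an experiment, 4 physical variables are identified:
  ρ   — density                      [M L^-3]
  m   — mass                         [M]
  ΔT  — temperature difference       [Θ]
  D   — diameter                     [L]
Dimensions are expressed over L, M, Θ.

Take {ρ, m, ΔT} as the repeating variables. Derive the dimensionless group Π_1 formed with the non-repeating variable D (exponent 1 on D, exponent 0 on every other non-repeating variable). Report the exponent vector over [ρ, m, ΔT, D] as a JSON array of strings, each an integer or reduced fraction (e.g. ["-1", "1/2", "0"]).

Write exponents as rows L,M,Θ / cols ρ,m,ΔT,D:
  L: [-3  0  0  1]
  M: [ 1  1  0  0]
  Θ: [ 0  0  1  0]
Row reduction gives pivot columns ρ,m,ΔT; rank = 3
Repeat: ρ,m,ΔT; free: D
RREF:
  r0: [   1    0    0 -1/3]
  r1: [   0    1    0  1/3]
  r2: [   0    0    1    0]
Fix exponent of D at 1; solve each RREF row for its pivot's exponent:
  r0: exp(ρ) + (-1/3)·1 = 0 ⇒ exp(ρ) = 1/3
  r1: exp(m) + (1/3)·1 = 0 ⇒ exp(m) = -1/3
  r2: exp(ΔT) + (0)·1 = 0 ⇒ exp(ΔT) = 0
Π_1 = ρ^(1/3) · m^(-1/3) · D

["1/3", "-1/3", "0", "1"]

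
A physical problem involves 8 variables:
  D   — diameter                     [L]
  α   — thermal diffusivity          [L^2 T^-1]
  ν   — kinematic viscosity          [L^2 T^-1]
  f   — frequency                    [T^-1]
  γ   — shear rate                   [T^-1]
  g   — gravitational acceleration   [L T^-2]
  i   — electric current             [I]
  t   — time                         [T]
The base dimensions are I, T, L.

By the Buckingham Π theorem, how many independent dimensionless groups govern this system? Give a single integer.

5

Write exponents as rows I,T,L / cols D,α,ν,f,γ,g,i,t:
  I: [ 0  0  0  0  0  0  1  0]
  T: [ 0 -1 -1 -1 -1 -2  0  1]
  L: [ 1  2  2  0  0  1  0  0]
Row reduction gives pivot columns D,α,i; rank = 3
8 vars − rank 3 = 5 Π groups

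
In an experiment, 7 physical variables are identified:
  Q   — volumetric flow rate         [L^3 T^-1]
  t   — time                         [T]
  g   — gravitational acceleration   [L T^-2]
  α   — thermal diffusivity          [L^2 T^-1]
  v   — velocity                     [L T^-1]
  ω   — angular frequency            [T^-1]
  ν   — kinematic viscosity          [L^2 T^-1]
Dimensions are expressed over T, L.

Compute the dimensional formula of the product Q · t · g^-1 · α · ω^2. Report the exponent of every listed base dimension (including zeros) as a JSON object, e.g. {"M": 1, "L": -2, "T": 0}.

Write exponents as rows T,L / cols Q,t,g,α,v,ω,ν:
  T: [-1  1 -2 -1 -1 -1 -1]
  L: [ 3  0  1  2  1  0  2]
  [T]: (1)·-1+(1)·1+(-1)·-2+(1)·-1+(2)·-1 = -1
  [L]: (1)·3+(1)·0+(-1)·1+(1)·2+(2)·0 = 4
⇒ T^-1 L^4

{"T": -1, "L": 4}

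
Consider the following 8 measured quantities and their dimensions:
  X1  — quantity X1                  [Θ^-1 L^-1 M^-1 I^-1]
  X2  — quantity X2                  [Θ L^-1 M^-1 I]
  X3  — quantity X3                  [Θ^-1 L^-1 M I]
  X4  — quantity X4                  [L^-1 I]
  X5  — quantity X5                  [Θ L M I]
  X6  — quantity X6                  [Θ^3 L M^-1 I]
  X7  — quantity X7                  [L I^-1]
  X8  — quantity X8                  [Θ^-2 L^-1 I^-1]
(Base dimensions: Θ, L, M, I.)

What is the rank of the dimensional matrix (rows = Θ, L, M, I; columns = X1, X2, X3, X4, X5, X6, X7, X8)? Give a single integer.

3

Exponent matrix [Θ,L,M,I] × [X1,X2,X3,X4,X5,X6,X7,X8]:
  Θ: [-1  1 -1  0  1  3  0 -2]
  L: [-1 -1 -1 -1  1  1  1 -1]
  M: [-1 -1  1  0  1 -1  0  0]
  I: [-1  1  1  1  1  1 -1 -1]
RREF → pivots at {X1,X2,X3} ⇒ r = 3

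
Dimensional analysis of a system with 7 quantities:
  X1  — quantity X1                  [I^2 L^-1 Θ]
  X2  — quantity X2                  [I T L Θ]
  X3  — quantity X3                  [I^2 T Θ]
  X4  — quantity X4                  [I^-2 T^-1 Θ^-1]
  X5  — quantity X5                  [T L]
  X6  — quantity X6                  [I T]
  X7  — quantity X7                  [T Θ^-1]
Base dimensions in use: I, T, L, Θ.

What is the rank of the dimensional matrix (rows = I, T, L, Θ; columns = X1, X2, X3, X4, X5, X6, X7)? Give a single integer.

Write exponents as rows I,T,L,Θ / cols X1,X2,X3,X4,X5,X6,X7:
  I: [ 2  1  2 -2  0  1  0]
  T: [ 0  1  1 -1  1  1  1]
  L: [-1  1  0  0  1  0  0]
  Θ: [ 1  1  1 -1  0  0 -1]
Row reduction gives pivot columns X1,X2,X3; rank = 3

3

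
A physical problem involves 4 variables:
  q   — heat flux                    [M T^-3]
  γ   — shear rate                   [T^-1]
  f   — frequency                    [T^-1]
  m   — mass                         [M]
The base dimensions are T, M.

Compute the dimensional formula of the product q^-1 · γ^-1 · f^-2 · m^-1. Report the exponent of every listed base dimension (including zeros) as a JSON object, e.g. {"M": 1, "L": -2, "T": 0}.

{"T": 6, "M": -2}

Dimensional matrix (T×M by q×γ×f×m):
  T: [-3 -1 -1  0]
  M: [ 1  0  0  1]
  [T]: (-1)·-3+(-1)·-1+(-2)·-1+(-1)·0 = 6
  [M]: (-1)·1+(-1)·0+(-2)·0+(-1)·1 = -2
⇒ T^6 M^-2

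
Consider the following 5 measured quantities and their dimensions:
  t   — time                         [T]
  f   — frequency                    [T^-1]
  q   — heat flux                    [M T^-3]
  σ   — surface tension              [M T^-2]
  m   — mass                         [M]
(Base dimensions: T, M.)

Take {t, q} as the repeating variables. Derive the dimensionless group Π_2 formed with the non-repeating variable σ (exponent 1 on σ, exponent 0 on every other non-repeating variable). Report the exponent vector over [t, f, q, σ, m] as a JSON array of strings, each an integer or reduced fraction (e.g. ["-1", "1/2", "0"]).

["-1", "0", "-1", "1", "0"]

Write exponents as rows T,M / cols t,f,q,σ,m:
  T: [ 1 -1 -3 -2  0]
  M: [ 0  0  1  1  1]
RREF → pivots at {t,q} ⇒ r = 2
Repeat: t,q; free: f,σ,m
RREF:
  r0: [   1   -1    0    1    3]
  r1: [   0    0    1    1    1]
Fix exponent of σ at 1, f at 0, m at 0; solve each RREF row for its pivot's exponent:
  r0: exp(t) + (1)·1 = 0 ⇒ exp(t) = -1
  r1: exp(q) + (1)·1 = 0 ⇒ exp(q) = -1
Π_2 = t^-1 · q^-1 · σ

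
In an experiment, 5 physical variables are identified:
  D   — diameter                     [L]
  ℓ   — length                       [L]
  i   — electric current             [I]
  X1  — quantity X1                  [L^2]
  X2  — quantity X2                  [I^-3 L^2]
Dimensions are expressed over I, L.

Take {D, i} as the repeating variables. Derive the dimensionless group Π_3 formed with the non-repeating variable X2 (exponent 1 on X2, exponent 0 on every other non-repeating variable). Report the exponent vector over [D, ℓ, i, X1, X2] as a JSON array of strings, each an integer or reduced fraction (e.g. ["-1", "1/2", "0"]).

["-2", "0", "3", "0", "1"]

Write exponents as rows I,L / cols D,ℓ,i,X1,X2:
  I: [ 0  0  1  0 -3]
  L: [ 1  1  0  2  2]
RREF → pivots at {D,i} ⇒ r = 2
Repeat: D,i; free: ℓ,X1,X2
RREF:
  r0: [   1    1    0    2    2]
  r1: [   0    0    1    0   -3]
Fix exponent of X2 at 1, ℓ at 0, X1 at 0; solve each RREF row for its pivot's exponent:
  r0: exp(D) + (2)·1 = 0 ⇒ exp(D) = -2
  r1: exp(i) + (-3)·1 = 0 ⇒ exp(i) = 3
Π_3 = D^-2 · i^3 · X2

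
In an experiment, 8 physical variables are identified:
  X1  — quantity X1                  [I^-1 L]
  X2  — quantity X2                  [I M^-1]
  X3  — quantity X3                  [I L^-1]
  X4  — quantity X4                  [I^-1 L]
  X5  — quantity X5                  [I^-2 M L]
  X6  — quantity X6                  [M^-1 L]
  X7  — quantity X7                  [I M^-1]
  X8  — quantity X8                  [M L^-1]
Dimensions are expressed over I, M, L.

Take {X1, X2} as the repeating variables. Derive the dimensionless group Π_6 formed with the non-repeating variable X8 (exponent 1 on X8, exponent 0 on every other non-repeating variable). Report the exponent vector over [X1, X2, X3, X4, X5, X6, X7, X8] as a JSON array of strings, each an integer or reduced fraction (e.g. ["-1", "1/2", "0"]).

Dimensional matrix (I×M×L by X1×X2×X3×X4×X5×X6×X7×X8):
  I: [-1  1  1 -1 -2  0  1  0]
  M: [ 0 -1  0  0  1 -1 -1  1]
  L: [ 1  0 -1  1  1  1  0 -1]
Echelon form has 2 nonzero rows (pivots: X1,X2)
Pivot set = {X1,X2}, free = {X3,X4,X5,X6,X7,X8}
RREF:
  r0: [   1    0   -1    1    1    1    0   -1]
  r1: [   0    1    0    0   -1    1    1   -1]
  r2: [   0    0    0    0    0    0    0    0]
Fix exponent of X8 at 1, X3 at 0, X4 at 0, X5 at 0, X6 at 0, X7 at 0; solve each RREF row for its pivot's exponent:
  r0: exp(X1) + (-1)·1 = 0 ⇒ exp(X1) = 1
  r1: exp(X2) + (-1)·1 = 0 ⇒ exp(X2) = 1
Π_6 = X1 · X2 · X8

["1", "1", "0", "0", "0", "0", "0", "1"]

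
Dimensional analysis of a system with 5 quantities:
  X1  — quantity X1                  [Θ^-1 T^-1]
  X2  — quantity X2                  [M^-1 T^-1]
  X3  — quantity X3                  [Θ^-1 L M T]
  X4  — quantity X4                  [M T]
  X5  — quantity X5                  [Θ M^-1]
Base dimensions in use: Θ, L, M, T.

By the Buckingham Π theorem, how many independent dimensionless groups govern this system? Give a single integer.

2

Dimensional matrix (Θ×L×M×T by X1×X2×X3×X4×X5):
  Θ: [-1  0 -1  0  1]
  L: [ 0  0  1  0  0]
  M: [ 0 -1  1  1 -1]
  T: [-1 -1  1  1  0]
RREF → pivots at {X1,X2,X3} ⇒ r = 3
n=5, r=3 ⇒ 2 dimensionless groups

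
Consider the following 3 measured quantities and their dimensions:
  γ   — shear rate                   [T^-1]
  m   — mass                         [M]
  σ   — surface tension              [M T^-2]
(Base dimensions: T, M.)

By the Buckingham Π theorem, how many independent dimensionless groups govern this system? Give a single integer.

1

Exponent matrix [T,M] × [γ,m,σ]:
  T: [-1  0 -2]
  M: [ 0  1  1]
Echelon form has 2 nonzero rows (pivots: γ,m)
n=3, r=2 ⇒ 1 dimensionless group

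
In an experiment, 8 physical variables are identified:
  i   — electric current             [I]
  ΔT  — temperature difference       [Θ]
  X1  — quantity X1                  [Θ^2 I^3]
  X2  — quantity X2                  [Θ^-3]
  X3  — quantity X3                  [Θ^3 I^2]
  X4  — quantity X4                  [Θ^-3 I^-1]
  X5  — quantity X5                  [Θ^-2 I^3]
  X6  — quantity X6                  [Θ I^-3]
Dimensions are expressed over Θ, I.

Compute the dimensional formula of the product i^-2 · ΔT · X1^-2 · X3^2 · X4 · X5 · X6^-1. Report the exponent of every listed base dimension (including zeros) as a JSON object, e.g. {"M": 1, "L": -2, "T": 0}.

Exponent matrix [Θ,I] × [i,ΔT,X1,X2,X3,X4,X5,X6]:
  Θ: [ 0  1  2 -3  3 -3 -2  1]
  I: [ 1  0  3  0  2 -1  3 -3]
  [Θ]: (-2)·0+(1)·1+(-2)·2+(2)·3+(1)·-3+(1)·-2+(-1)·1 = -3
  [I]: (-2)·1+(1)·0+(-2)·3+(2)·2+(1)·-1+(1)·3+(-1)·-3 = 1
⇒ Θ^-3 I

{"Θ": -3, "I": 1}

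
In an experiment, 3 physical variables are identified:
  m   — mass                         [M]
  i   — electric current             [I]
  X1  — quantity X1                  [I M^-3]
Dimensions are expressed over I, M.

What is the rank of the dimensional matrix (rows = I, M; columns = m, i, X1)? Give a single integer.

2

Exponent matrix [I,M] × [m,i,X1]:
  I: [ 0  1  1]
  M: [ 1  0 -3]
Echelon form has 2 nonzero rows (pivots: m,i)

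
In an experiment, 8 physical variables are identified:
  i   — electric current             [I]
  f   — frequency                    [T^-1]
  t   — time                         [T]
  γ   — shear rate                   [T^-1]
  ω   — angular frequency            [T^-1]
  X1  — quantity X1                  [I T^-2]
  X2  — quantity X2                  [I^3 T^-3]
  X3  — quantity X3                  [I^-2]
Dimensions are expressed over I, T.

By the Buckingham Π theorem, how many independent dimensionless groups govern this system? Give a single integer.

Exponent matrix [I,T] × [i,f,t,γ,ω,X1,X2,X3]:
  I: [ 1  0  0  0  0  1  3 -2]
  T: [ 0 -1  1 -1 -1 -2 -3  0]
RREF → pivots at {i,f} ⇒ r = 2
8 vars − rank 2 = 6 Π groups

6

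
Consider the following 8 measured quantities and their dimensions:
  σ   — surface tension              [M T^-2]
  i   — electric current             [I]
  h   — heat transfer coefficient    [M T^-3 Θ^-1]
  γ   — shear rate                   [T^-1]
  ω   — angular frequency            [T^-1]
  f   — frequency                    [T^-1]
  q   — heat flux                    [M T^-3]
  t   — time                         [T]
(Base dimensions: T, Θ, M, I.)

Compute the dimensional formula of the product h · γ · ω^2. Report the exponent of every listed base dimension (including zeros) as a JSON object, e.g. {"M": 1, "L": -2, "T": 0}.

Exponent matrix [T,Θ,M,I] × [σ,i,h,γ,ω,f,q,t]:
  T: [-2  0 -3 -1 -1 -1 -3  1]
  Θ: [ 0  0 -1  0  0  0  0  0]
  M: [ 1  0  1  0  0  0  1  0]
  I: [ 0  1  0  0  0  0  0  0]
  [T]: (1)·-3+(1)·-1+(2)·-1 = -6
  [Θ]: (1)·-1+(1)·0+(2)·0 = -1
  [M]: (1)·1+(1)·0+(2)·0 = 1
  [I]: (1)·0+(1)·0+(2)·0 = 0
⇒ T^-6 Θ^-1 M

{"T": -6, "Θ": -1, "M": 1, "I": 0}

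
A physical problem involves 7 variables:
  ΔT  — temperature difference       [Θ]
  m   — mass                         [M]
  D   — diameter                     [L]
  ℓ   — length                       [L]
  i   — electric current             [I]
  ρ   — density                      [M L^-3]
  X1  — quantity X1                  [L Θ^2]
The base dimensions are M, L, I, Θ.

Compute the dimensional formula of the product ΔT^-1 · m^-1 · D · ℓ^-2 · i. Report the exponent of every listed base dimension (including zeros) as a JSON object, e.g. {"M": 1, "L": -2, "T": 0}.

Exponent matrix [M,L,I,Θ] × [ΔT,m,D,ℓ,i,ρ,X1]:
  M: [ 0  1  0  0  0  1  0]
  L: [ 0  0  1  1  0 -3  1]
  I: [ 0  0  0  0  1  0  0]
  Θ: [ 1  0  0  0  0  0  2]
  [M]: (-1)·0+(-1)·1+(1)·0+(-2)·0+(1)·0 = -1
  [L]: (-1)·0+(-1)·0+(1)·1+(-2)·1+(1)·0 = -1
  [I]: (-1)·0+(-1)·0+(1)·0+(-2)·0+(1)·1 = 1
  [Θ]: (-1)·1+(-1)·0+(1)·0+(-2)·0+(1)·0 = -1
⇒ M^-1 L^-1 I Θ^-1

{"M": -1, "L": -1, "I": 1, "Θ": -1}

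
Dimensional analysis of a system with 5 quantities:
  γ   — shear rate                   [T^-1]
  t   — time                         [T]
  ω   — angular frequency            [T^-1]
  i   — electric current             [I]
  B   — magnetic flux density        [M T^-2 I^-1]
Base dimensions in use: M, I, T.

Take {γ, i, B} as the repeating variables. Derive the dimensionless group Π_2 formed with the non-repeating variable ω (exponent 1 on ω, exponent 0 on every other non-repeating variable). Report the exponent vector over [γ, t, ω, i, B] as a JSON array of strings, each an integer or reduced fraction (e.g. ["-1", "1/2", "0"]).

["-1", "0", "1", "0", "0"]

Exponent matrix [M,I,T] × [γ,t,ω,i,B]:
  M: [ 0  0  0  0  1]
  I: [ 0  0  0  1 -1]
  T: [-1  1 -1  0 -2]
Row reduction gives pivot columns γ,i,B; rank = 3
Repeat: γ,i,B; free: t,ω
RREF:
  r0: [   1   -1    1    0    0]
  r1: [   0    0    0    1    0]
  r2: [   0    0    0    0    1]
Fix exponent of ω at 1, t at 0; solve each RREF row for its pivot's exponent:
  r0: exp(γ) + (1)·1 = 0 ⇒ exp(γ) = -1
  r1: exp(i) + (0)·1 = 0 ⇒ exp(i) = 0
  r2: exp(B) + (0)·1 = 0 ⇒ exp(B) = 0
Π_2 = γ^-1 · ω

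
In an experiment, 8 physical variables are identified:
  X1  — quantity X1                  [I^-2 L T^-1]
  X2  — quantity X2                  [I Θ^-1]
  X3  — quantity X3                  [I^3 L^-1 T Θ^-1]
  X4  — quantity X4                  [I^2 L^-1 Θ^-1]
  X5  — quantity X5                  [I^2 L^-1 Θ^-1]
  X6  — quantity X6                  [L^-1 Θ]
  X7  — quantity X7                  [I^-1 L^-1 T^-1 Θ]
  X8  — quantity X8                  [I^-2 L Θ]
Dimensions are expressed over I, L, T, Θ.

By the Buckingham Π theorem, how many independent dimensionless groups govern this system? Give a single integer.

5

Write exponents as rows I,L,T,Θ / cols X1,X2,X3,X4,X5,X6,X7,X8:
  I: [-2  1  3  2  2  0 -1 -2]
  L: [ 1  0 -1 -1 -1 -1 -1  1]
  T: [-1  0  1  0  0  0 -1  0]
  Θ: [ 0 -1 -1 -1 -1  1  1  1]
Echelon form has 3 nonzero rows (pivots: X1,X2,X4)
8 vars − rank 3 = 5 Π groups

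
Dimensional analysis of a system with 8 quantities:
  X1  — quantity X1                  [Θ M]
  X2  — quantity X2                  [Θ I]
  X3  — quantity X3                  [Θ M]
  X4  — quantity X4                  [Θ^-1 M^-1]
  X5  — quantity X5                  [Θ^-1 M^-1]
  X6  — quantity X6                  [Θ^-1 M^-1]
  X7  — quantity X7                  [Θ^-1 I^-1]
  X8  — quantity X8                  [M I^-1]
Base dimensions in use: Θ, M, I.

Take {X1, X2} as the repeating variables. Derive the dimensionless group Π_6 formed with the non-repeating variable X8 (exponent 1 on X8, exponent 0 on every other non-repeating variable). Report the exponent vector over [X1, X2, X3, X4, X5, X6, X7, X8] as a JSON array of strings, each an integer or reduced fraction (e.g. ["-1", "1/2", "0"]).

["-1", "1", "0", "0", "0", "0", "0", "1"]

Dimensional matrix (Θ×M×I by X1×X2×X3×X4×X5×X6×X7×X8):
  Θ: [ 1  1  1 -1 -1 -1 -1  0]
  M: [ 1  0  1 -1 -1 -1  0  1]
  I: [ 0  1  0  0  0  0 -1 -1]
Row reduction gives pivot columns X1,X2; rank = 2
Pivot set = {X1,X2}, free = {X3,X4,X5,X6,X7,X8}
RREF:
  r0: [   1    0    1   -1   -1   -1    0    1]
  r1: [   0    1    0    0    0    0   -1   -1]
  r2: [   0    0    0    0    0    0    0    0]
Fix exponent of X8 at 1, X3 at 0, X4 at 0, X5 at 0, X6 at 0, X7 at 0; solve each RREF row for its pivot's exponent:
  r0: exp(X1) + (1)·1 = 0 ⇒ exp(X1) = -1
  r1: exp(X2) + (-1)·1 = 0 ⇒ exp(X2) = 1
Π_6 = X1^-1 · X2 · X8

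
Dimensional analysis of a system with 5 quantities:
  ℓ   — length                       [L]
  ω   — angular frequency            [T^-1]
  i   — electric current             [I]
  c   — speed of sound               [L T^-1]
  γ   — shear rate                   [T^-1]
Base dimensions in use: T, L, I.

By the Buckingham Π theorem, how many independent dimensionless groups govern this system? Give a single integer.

2

Exponent matrix [T,L,I] × [ℓ,ω,i,c,γ]:
  T: [ 0 -1  0 -1 -1]
  L: [ 1  0  0  1  0]
  I: [ 0  0  1  0  0]
RREF → pivots at {ℓ,ω,i} ⇒ r = 3
Π count = n − r = 5 − 3 = 2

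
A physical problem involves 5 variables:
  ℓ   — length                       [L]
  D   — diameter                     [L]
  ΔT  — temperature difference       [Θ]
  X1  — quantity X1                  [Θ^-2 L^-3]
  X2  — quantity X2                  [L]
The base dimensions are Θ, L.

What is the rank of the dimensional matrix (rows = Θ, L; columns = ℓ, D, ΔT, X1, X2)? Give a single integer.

Dimensional matrix (Θ×L by ℓ×D×ΔT×X1×X2):
  Θ: [ 0  0  1 -2  0]
  L: [ 1  1  0 -3  1]
Echelon form has 2 nonzero rows (pivots: ℓ,ΔT)

2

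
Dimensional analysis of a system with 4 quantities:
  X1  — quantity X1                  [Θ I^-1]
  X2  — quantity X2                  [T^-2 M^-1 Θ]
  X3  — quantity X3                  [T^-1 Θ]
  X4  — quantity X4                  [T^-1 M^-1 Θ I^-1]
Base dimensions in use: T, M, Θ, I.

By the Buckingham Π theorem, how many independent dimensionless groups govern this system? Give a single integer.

1

Write exponents as rows T,M,Θ,I / cols X1,X2,X3,X4:
  T: [ 0 -2 -1 -1]
  M: [ 0 -1  0 -1]
  Θ: [ 1  1  1  1]
  I: [-1  0  0 -1]
Echelon form has 3 nonzero rows (pivots: X1,X2,X3)
4 vars − rank 3 = 1 Π group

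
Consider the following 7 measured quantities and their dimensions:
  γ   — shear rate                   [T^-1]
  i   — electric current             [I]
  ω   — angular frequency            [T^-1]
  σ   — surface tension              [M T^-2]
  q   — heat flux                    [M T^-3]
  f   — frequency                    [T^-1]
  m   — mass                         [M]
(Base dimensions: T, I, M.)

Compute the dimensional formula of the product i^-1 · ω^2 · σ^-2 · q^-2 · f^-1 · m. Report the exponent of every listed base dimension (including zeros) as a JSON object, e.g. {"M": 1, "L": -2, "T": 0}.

{"T": 9, "I": -1, "M": -3}

Write exponents as rows T,I,M / cols γ,i,ω,σ,q,f,m:
  T: [-1  0 -1 -2 -3 -1  0]
  I: [ 0  1  0  0  0  0  0]
  M: [ 0  0  0  1  1  0  1]
  [T]: (-1)·0+(2)·-1+(-2)·-2+(-2)·-3+(-1)·-1+(1)·0 = 9
  [I]: (-1)·1+(2)·0+(-2)·0+(-2)·0+(-1)·0+(1)·0 = -1
  [M]: (-1)·0+(2)·0+(-2)·1+(-2)·1+(-1)·0+(1)·1 = -3
⇒ T^9 I^-1 M^-3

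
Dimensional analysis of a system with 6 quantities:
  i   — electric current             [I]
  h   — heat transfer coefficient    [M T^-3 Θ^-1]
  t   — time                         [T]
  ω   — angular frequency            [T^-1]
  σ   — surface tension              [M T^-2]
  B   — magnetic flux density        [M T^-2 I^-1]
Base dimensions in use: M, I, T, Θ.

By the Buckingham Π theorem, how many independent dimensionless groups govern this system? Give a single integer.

Exponent matrix [M,I,T,Θ] × [i,h,t,ω,σ,B]:
  M: [ 0  1  0  0  1  1]
  I: [ 1  0  0  0  0 -1]
  T: [ 0 -3  1 -1 -2 -2]
  Θ: [ 0 -1  0  0  0  0]
Row reduction gives pivot columns i,h,t,σ; rank = 4
6 vars − rank 4 = 2 Π groups

2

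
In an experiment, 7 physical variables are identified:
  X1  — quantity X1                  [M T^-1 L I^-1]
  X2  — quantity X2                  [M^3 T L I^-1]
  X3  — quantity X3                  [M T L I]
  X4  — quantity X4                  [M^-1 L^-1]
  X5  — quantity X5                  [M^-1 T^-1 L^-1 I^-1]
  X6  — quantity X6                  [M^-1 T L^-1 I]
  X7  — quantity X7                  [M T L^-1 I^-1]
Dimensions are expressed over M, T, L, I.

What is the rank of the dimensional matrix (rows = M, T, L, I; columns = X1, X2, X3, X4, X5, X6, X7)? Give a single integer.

Write exponents as rows M,T,L,I / cols X1,X2,X3,X4,X5,X6,X7:
  M: [ 1  3  1 -1 -1 -1  1]
  T: [-1  1  1  0 -1  1  1]
  L: [ 1  1  1 -1 -1 -1 -1]
  I: [-1 -1  1  0 -1  1 -1]
RREF → pivots at {X1,X2,X3} ⇒ r = 3

3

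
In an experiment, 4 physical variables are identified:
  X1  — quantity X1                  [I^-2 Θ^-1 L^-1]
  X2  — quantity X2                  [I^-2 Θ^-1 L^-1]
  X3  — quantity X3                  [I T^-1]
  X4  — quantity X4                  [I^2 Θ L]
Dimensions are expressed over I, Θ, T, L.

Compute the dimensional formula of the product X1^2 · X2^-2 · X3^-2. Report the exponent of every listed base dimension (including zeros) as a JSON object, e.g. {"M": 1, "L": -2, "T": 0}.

{"I": -2, "Θ": 0, "T": 2, "L": 0}

Dimensional matrix (I×Θ×T×L by X1×X2×X3×X4):
  I: [-2 -2  1  2]
  Θ: [-1 -1  0  1]
  T: [ 0  0 -1  0]
  L: [-1 -1  0  1]
  [I]: (2)·-2+(-2)·-2+(-2)·1 = -2
  [Θ]: (2)·-1+(-2)·-1+(-2)·0 = 0
  [T]: (2)·0+(-2)·0+(-2)·-1 = 2
  [L]: (2)·-1+(-2)·-1+(-2)·0 = 0
⇒ I^-2 T^2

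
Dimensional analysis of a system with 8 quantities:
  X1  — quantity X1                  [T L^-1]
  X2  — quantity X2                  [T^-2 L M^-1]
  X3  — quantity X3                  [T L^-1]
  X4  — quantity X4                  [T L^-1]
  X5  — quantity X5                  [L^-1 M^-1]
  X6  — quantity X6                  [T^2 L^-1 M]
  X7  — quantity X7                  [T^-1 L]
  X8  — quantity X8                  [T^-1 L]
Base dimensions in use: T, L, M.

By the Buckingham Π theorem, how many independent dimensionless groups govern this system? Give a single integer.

6

Dimensional matrix (T×L×M by X1×X2×X3×X4×X5×X6×X7×X8):
  T: [ 1 -2  1  1  0  2 -1 -1]
  L: [-1  1 -1 -1 -1 -1  1  1]
  M: [ 0 -1  0  0 -1  1  0  0]
RREF → pivots at {X1,X2} ⇒ r = 2
Π count = n − r = 8 − 2 = 6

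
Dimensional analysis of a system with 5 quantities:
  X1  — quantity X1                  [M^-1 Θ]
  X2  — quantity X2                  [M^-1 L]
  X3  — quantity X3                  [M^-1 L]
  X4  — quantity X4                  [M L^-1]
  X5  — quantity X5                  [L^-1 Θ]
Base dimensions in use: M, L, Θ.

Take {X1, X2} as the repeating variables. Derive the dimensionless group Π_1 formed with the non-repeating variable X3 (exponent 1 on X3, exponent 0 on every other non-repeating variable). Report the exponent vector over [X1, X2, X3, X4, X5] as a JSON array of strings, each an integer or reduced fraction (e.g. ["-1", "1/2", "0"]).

Dimensional matrix (M×L×Θ by X1×X2×X3×X4×X5):
  M: [-1 -1 -1  1  0]
  L: [ 0  1  1 -1 -1]
  Θ: [ 1  0  0  0  1]
Echelon form has 2 nonzero rows (pivots: X1,X2)
Pivot set = {X1,X2}, free = {X3,X4,X5}
RREF:
  r0: [   1    0    0    0    1]
  r1: [   0    1    1   -1   -1]
  r2: [   0    0    0    0    0]
Fix exponent of X3 at 1, X4 at 0, X5 at 0; solve each RREF row for its pivot's exponent:
  r0: exp(X1) + (0)·1 = 0 ⇒ exp(X1) = 0
  r1: exp(X2) + (1)·1 = 0 ⇒ exp(X2) = -1
Π_1 = X2^-1 · X3

["0", "-1", "1", "0", "0"]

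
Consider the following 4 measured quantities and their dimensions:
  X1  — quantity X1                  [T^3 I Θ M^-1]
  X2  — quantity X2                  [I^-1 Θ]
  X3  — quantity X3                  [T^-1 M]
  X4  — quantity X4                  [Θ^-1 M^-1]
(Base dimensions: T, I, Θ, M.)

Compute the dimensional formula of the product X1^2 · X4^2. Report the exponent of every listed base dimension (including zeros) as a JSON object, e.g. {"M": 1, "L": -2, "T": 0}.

{"T": 6, "I": 2, "Θ": 0, "M": -4}

Write exponents as rows T,I,Θ,M / cols X1,X2,X3,X4:
  T: [ 3  0 -1  0]
  I: [ 1 -1  0  0]
  Θ: [ 1  1  0 -1]
  M: [-1  0  1 -1]
  [T]: (2)·3+(2)·0 = 6
  [I]: (2)·1+(2)·0 = 2
  [Θ]: (2)·1+(2)·-1 = 0
  [M]: (2)·-1+(2)·-1 = -4
⇒ T^6 I^2 M^-4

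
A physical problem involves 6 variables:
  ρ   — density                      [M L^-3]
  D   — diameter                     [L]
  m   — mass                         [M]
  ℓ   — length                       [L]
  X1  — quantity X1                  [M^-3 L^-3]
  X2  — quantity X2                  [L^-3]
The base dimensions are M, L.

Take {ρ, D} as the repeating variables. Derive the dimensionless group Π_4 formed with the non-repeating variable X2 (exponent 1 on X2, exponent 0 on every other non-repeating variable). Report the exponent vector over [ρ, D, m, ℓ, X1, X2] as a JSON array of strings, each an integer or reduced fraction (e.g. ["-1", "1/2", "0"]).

["0", "3", "0", "0", "0", "1"]

Dimensional matrix (M×L by ρ×D×m×ℓ×X1×X2):
  M: [ 1  0  1  0 -3  0]
  L: [-3  1  0  1 -3 -3]
Row reduction gives pivot columns ρ,D; rank = 2
Repeat: ρ,D; free: m,ℓ,X1,X2
RREF:
  r0: [   1    0    1    0   -3    0]
  r1: [   0    1    3    1  -12   -3]
Fix exponent of X2 at 1, m at 0, ℓ at 0, X1 at 0; solve each RREF row for its pivot's exponent:
  r0: exp(ρ) + (0)·1 = 0 ⇒ exp(ρ) = 0
  r1: exp(D) + (-3)·1 = 0 ⇒ exp(D) = 3
Π_4 = D^3 · X2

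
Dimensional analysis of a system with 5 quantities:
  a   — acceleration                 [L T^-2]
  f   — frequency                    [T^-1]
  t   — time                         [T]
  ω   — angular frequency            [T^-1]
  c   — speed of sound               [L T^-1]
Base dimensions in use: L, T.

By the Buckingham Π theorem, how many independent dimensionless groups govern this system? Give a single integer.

3

Write exponents as rows L,T / cols a,f,t,ω,c:
  L: [ 1  0  0  0  1]
  T: [-2 -1  1 -1 -1]
RREF → pivots at {a,f} ⇒ r = 2
n=5, r=2 ⇒ 3 dimensionless groups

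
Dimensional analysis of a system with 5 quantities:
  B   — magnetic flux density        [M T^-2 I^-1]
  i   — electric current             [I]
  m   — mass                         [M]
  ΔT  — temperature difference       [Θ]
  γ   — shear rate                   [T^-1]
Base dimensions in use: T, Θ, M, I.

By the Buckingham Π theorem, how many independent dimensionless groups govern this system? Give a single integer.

1

Write exponents as rows T,Θ,M,I / cols B,i,m,ΔT,γ:
  T: [-2  0  0  0 -1]
  Θ: [ 0  0  0  1  0]
  M: [ 1  0  1  0  0]
  I: [-1  1  0  0  0]
Echelon form has 4 nonzero rows (pivots: B,i,m,ΔT)
Π count = n − r = 5 − 4 = 1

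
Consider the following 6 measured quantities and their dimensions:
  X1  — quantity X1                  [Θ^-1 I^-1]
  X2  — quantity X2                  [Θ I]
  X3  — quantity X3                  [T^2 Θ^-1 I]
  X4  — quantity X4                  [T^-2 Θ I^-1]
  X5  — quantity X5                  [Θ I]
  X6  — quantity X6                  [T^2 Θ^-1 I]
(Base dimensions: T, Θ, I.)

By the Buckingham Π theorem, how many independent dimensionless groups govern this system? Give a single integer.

4

Dimensional matrix (T×Θ×I by X1×X2×X3×X4×X5×X6):
  T: [ 0  0  2 -2  0  2]
  Θ: [-1  1 -1  1  1 -1]
  I: [-1  1  1 -1  1  1]
Row reduction gives pivot columns X1,X3; rank = 2
n=6, r=2 ⇒ 4 dimensionless groups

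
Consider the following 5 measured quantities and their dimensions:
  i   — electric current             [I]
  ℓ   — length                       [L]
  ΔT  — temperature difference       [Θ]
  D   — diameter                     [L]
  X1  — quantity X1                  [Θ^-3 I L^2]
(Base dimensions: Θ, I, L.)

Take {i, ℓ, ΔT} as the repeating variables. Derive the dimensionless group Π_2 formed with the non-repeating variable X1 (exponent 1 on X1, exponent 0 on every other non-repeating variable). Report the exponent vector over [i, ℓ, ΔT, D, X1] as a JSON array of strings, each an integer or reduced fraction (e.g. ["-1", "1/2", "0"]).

["-1", "-2", "3", "0", "1"]

Dimensional matrix (Θ×I×L by i×ℓ×ΔT×D×X1):
  Θ: [ 0  0  1  0 -3]
  I: [ 1  0  0  0  1]
  L: [ 0  1  0  1  2]
RREF → pivots at {i,ℓ,ΔT} ⇒ r = 3
Repeat: i,ℓ,ΔT; free: D,X1
RREF:
  r0: [   1    0    0    0    1]
  r1: [   0    1    0    1    2]
  r2: [   0    0    1    0   -3]
Fix exponent of X1 at 1, D at 0; solve each RREF row for its pivot's exponent:
  r0: exp(i) + (1)·1 = 0 ⇒ exp(i) = -1
  r1: exp(ℓ) + (2)·1 = 0 ⇒ exp(ℓ) = -2
  r2: exp(ΔT) + (-3)·1 = 0 ⇒ exp(ΔT) = 3
Π_2 = i^-1 · ℓ^-2 · ΔT^3 · X1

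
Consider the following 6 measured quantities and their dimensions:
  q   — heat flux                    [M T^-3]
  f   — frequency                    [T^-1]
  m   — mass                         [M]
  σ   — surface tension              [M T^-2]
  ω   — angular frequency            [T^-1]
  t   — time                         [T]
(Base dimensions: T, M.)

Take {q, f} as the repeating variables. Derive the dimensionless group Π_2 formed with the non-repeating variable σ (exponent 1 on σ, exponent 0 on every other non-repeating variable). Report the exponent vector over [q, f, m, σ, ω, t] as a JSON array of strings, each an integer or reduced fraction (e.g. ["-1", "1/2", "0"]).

Write exponents as rows T,M / cols q,f,m,σ,ω,t:
  T: [-3 -1  0 -2 -1  1]
  M: [ 1  0  1  1  0  0]
Echelon form has 2 nonzero rows (pivots: q,f)
Repeat: q,f; free: m,σ,ω,t
RREF:
  r0: [   1    0    1    1    0    0]
  r1: [   0    1   -3   -1    1   -1]
Fix exponent of σ at 1, m at 0, ω at 0, t at 0; solve each RREF row for its pivot's exponent:
  r0: exp(q) + (1)·1 = 0 ⇒ exp(q) = -1
  r1: exp(f) + (-1)·1 = 0 ⇒ exp(f) = 1
Π_2 = q^-1 · f · σ

["-1", "1", "0", "1", "0", "0"]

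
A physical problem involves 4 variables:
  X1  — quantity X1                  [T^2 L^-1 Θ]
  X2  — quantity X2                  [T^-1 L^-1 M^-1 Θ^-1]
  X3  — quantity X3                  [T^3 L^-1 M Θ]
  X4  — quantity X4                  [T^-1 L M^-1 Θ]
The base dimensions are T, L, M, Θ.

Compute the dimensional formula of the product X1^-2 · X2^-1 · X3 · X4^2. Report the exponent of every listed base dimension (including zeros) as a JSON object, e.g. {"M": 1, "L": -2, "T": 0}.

{"T": -2, "L": 4, "M": 0, "Θ": 2}

Exponent matrix [T,L,M,Θ] × [X1,X2,X3,X4]:
  T: [ 2 -1  3 -1]
  L: [-1 -1 -1  1]
  M: [ 0 -1  1 -1]
  Θ: [ 1 -1  1  1]
  [T]: (-2)·2+(-1)·-1+(1)·3+(2)·-1 = -2
  [L]: (-2)·-1+(-1)·-1+(1)·-1+(2)·1 = 4
  [M]: (-2)·0+(-1)·-1+(1)·1+(2)·-1 = 0
  [Θ]: (-2)·1+(-1)·-1+(1)·1+(2)·1 = 2
⇒ T^-2 L^4 Θ^2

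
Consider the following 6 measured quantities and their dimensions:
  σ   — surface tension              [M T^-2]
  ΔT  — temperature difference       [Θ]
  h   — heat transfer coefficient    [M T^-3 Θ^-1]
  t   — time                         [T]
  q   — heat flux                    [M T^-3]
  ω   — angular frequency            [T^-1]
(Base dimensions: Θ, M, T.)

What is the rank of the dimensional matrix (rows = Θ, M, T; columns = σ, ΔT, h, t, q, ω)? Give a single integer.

3

Dimensional matrix (Θ×M×T by σ×ΔT×h×t×q×ω):
  Θ: [ 0  1 -1  0  0  0]
  M: [ 1  0  1  0  1  0]
  T: [-2  0 -3  1 -3 -1]
Echelon form has 3 nonzero rows (pivots: σ,ΔT,h)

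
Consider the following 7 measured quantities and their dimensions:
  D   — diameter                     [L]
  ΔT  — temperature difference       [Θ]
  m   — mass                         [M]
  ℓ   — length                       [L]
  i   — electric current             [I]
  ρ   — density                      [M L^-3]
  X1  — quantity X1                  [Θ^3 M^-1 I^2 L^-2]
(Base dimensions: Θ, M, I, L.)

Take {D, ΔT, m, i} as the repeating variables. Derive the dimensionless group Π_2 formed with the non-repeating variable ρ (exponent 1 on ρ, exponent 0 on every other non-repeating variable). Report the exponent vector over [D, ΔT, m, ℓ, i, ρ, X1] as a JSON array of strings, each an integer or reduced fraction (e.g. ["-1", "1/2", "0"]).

Write exponents as rows Θ,M,I,L / cols D,ΔT,m,ℓ,i,ρ,X1:
  Θ: [ 0  1  0  0  0  0  3]
  M: [ 0  0  1  0  0  1 -1]
  I: [ 0  0  0  0  1  0  2]
  L: [ 1  0  0  1  0 -3 -2]
Row reduction gives pivot columns D,ΔT,m,i; rank = 4
Repeat: D,ΔT,m,i; free: ℓ,ρ,X1
RREF:
  r0: [   1    0    0    1    0   -3   -2]
  r1: [   0    1    0    0    0    0    3]
  r2: [   0    0    1    0    0    1   -1]
  r3: [   0    0    0    0    1    0    2]
Fix exponent of ρ at 1, ℓ at 0, X1 at 0; solve each RREF row for its pivot's exponent:
  r0: exp(D) + (-3)·1 = 0 ⇒ exp(D) = 3
  r1: exp(ΔT) + (0)·1 = 0 ⇒ exp(ΔT) = 0
  r2: exp(m) + (1)·1 = 0 ⇒ exp(m) = -1
  r3: exp(i) + (0)·1 = 0 ⇒ exp(i) = 0
Π_2 = D^3 · m^-1 · ρ

["3", "0", "-1", "0", "0", "1", "0"]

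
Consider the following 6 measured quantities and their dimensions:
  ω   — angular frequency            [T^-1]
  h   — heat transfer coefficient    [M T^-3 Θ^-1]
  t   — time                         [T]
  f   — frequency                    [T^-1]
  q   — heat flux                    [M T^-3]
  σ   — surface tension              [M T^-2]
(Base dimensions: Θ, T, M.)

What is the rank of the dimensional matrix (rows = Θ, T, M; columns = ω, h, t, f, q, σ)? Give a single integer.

3

Write exponents as rows Θ,T,M / cols ω,h,t,f,q,σ:
  Θ: [ 0 -1  0  0  0  0]
  T: [-1 -3  1 -1 -3 -2]
  M: [ 0  1  0  0  1  1]
Echelon form has 3 nonzero rows (pivots: ω,h,q)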